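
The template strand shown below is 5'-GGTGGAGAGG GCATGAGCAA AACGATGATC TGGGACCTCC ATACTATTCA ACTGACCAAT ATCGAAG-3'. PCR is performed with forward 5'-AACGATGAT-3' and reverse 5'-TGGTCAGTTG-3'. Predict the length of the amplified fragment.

Scanning the template, AACGATGAT occurs at positions 21–29; this primer anneals to the bottom strand there with its 3' end pointing downstream.
The reverse primer's reverse complement is CAACTGACCA, which matches the template at positions 49–58.
Product length = (reverse-primer end) − (forward-primer start) + 1 = 58 − 21 + 1 = 38 bp.

38 bp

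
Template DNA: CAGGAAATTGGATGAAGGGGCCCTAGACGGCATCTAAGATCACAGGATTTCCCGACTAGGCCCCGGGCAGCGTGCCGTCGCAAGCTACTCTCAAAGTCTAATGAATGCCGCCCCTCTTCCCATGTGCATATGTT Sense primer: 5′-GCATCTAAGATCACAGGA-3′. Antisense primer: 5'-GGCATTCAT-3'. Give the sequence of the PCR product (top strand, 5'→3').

The forward primer matches the template at positions 30–47.
Reverse complement of the reverse primer: ATGAATGCC. This occurs on the top strand at positions 101–109.
The product is the template from position 30 through 109 (80 bp).

5'-GCATCTAAGATCACAGGATTTCCCGACTAGGCCCCGGGCAGCGTGCCGTCGCAAGCTACTCTCAAAGTCTAATGAATGCC-3'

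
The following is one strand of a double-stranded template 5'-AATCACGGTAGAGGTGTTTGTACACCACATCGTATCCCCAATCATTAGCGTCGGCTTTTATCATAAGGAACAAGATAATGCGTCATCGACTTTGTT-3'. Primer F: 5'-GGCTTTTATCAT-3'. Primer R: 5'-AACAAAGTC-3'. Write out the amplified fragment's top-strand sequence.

5'-GGCTTTTATCATAAGGAACAAGATAATGCGTCATCGACTTTGTT-3'

The forward primer matches the template at positions 53–64.
Reverse complement of the reverse primer: GACTTTGTT. This occurs on the top strand at positions 88–96.
The product is the template from position 53 through 96 (44 bp).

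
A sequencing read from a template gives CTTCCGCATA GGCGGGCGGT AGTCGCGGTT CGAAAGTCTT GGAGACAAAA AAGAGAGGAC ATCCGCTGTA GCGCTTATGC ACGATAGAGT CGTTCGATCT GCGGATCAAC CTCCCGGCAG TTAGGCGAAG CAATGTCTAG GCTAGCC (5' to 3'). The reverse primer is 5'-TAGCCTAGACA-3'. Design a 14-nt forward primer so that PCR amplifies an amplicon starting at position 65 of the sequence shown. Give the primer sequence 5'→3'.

5'-GCTGTAGCGCTTAT-3'

The reverse primer's reverse complement TGTCTAGGCTA matches the template at positions 134–144; the product starts at position 65.
The forward primer is identical to the top strand over positions 65–78: GCTGTAGCGCTTAT.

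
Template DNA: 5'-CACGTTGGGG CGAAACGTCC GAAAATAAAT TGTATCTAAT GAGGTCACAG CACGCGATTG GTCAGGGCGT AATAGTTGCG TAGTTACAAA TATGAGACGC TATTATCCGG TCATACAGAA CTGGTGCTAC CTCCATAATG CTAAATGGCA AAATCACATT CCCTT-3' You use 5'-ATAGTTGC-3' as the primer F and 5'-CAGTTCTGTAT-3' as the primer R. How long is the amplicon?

Scanning the template, ATAGTTGC occurs at positions 72–79; this primer anneals to the bottom strand there with its 3' end pointing downstream.
Taking the reverse complement of CAGTTCTGTAT gives ATACAGAACTG, found at positions 113–123 on the template; the primer anneals here to the top strand with its 3' end pointing upstream.
The product runs from position 72 to position 123, so its length is 123 − 72 + 1 = 52 bp.

52 bp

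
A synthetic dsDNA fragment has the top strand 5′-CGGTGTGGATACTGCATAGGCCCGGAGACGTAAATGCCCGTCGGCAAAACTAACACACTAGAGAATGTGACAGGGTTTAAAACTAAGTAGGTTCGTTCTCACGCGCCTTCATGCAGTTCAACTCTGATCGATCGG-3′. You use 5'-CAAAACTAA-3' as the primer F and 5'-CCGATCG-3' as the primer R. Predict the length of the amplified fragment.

91 bp

Scanning the template, CAAAACTAA occurs at positions 45–53; this primer anneals to the bottom strand there with its 3' end pointing downstream.
Reverse complement of the reverse primer: CGATCGG. This occurs on the top strand at positions 129–135.
Product length = (reverse-primer end) − (forward-primer start) + 1 = 135 − 45 + 1 = 91 bp.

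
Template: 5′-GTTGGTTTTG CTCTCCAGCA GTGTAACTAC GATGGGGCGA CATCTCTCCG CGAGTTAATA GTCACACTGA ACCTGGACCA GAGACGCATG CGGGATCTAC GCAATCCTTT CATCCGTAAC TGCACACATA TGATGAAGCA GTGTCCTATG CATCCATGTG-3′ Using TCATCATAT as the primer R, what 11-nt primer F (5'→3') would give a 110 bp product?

The reverse primer's reverse complement ATATGATGA matches the template at positions 128–136, so the product ends at position 136.
A 110 bp product then starts at position 136 − 110 + 1 = 27.
The forward primer is identical to the top strand there: CTACGATGGGG.

5'-CTACGATGGGG-3'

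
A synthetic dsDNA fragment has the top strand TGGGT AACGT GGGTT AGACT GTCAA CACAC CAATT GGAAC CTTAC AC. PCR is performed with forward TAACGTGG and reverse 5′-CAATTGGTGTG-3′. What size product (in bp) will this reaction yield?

Scanning the template, TAACGTGG occurs at positions 5–12; this primer anneals to the bottom strand there with its 3' end pointing downstream.
The reverse primer's reverse complement is CACACCAATTG, which matches the template at positions 26–36.
Product length = (reverse-primer end) − (forward-primer start) + 1 = 36 − 5 + 1 = 32 bp.

32 bp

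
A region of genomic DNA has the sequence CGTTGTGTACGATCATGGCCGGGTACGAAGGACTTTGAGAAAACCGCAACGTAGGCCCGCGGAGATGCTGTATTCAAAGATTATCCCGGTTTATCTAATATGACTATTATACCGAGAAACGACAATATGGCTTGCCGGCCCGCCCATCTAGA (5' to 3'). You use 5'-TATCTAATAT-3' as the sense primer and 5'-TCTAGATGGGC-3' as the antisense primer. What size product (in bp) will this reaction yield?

61 bp

Scanning the template, TATCTAATAT occurs at positions 92–101; this primer anneals to the bottom strand there with its 3' end pointing downstream.
Reverse complement of the reverse primer: GCCCATCTAGA. This occurs on the top strand at positions 142–152.
The product runs from position 92 to position 152, so its length is 152 − 92 + 1 = 61 bp.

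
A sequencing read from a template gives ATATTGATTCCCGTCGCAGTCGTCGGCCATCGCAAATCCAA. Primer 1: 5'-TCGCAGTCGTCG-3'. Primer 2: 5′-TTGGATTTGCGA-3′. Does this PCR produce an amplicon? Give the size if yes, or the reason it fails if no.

Primer 1 (TCGCAGTCGTCG) matches the top strand at positions 14–25; it acts as a forward primer.
Primer 2's reverse complement is TCGCAAATCCAA, matching the top strand at positions 30–41; it acts as a reverse primer.
The 3' ends face each other across positions 14–41, giving a 28 bp product.

Yes — a 28 bp product.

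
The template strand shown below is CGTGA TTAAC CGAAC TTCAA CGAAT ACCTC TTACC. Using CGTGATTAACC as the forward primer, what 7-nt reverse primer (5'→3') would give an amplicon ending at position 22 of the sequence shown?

The forward primer binds at positions 1–11; the product's 3' end on the top strand is position 22.
The reverse primer anneals to the top strand over positions 16–22, i.e. to TTCAACG.
Its sequence written 5'→3' is the reverse complement: CGTTGAA.

5'-CGTTGAA-3'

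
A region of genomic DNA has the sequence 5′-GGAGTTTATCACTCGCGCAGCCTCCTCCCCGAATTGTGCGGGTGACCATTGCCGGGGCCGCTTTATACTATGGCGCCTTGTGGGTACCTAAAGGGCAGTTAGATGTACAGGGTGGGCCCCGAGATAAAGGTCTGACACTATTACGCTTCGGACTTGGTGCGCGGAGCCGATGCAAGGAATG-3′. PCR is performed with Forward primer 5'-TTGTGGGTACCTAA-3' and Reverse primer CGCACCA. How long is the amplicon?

Scanning the template, TTGTGGGTACCTAA occurs at positions 78–91; this primer anneals to the bottom strand there with its 3' end pointing downstream.
The reverse primer's reverse complement is TGGTGCG, which matches the template at positions 155–161.
Product length = (reverse-primer end) − (forward-primer start) + 1 = 161 − 78 + 1 = 84 bp.

84 bp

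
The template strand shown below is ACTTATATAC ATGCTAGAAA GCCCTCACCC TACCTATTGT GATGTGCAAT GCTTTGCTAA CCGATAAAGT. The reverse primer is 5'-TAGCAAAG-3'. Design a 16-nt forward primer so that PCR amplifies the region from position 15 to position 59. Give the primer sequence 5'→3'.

The reverse primer's reverse complement CTTTGCTA matches the template at positions 52–59; the product starts at position 15.
The forward primer is identical to the top strand over positions 15–30: TAGAAAGCCCTCACCC.

5'-TAGAAAGCCCTCACCC-3'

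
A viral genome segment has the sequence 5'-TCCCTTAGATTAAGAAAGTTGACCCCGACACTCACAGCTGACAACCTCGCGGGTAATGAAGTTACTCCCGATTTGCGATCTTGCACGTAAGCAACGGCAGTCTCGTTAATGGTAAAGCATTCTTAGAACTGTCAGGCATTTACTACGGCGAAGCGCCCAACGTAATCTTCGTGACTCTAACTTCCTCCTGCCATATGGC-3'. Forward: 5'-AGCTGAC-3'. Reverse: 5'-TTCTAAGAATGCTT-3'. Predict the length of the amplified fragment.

93 bp

Scanning the template, AGCTGAC occurs at positions 36–42; this primer anneals to the bottom strand there with its 3' end pointing downstream.
Taking the reverse complement of TTCTAAGAATGCTT gives AAGCATTCTTAGAA, found at positions 115–128 on the template; the primer anneals here to the top strand with its 3' end pointing upstream.
Amplicon spans positions 36–128: 93 bp.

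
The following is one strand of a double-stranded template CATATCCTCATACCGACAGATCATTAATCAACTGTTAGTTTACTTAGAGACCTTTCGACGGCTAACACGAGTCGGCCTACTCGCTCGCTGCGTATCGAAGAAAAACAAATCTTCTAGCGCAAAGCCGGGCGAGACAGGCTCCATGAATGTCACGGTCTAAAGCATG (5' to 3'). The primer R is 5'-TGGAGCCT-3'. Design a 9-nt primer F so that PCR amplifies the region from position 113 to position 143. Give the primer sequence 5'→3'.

The reverse primer's reverse complement AGGCTCCA matches the template at positions 136–143; the product starts at position 113.
The forward primer is identical to the top strand over positions 113–121: TCTAGCGCA.

5'-TCTAGCGCA-3'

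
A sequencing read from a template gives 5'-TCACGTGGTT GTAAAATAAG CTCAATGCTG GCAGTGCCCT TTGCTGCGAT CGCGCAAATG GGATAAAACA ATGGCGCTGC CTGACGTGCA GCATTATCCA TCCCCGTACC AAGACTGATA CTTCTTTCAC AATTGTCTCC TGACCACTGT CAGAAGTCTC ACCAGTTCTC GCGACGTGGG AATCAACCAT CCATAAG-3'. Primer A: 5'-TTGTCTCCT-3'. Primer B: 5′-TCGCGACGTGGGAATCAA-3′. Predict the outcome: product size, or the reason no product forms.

No product — both primers anneal to the same strand and extend in the same direction.

Primer A (TTGTCTCCT) matches the top strand at positions 133–141 (3' end points downstream).
Primer B (TCGCGACGTGGGAATCAA) also matches the top strand directly, at positions 169–186 — its reverse complement TTGATTCCCACGTCGCGA is not present.
Both primers anneal to the bottom strand with 3' ends pointing the same way, so neither can prime synthesis back toward the other.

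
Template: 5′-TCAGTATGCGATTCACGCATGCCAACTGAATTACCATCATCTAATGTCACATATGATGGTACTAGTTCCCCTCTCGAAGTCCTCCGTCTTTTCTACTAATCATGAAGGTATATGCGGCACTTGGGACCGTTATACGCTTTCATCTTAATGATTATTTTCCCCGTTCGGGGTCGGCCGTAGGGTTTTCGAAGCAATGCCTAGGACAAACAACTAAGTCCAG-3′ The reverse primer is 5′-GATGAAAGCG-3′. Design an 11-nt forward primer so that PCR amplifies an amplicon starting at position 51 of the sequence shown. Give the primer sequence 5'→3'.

The reverse primer's reverse complement CGCTTTCATC matches the template at positions 135–144; the product starts at position 51.
The forward primer is identical to the top strand over positions 51–61: ATATGATGGTA.

5'-ATATGATGGTA-3'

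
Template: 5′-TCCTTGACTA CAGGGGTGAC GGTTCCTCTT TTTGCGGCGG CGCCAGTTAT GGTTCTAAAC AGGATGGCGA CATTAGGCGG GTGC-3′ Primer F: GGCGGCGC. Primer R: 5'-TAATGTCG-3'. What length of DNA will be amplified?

40 bp

Scanning the template, GGCGGCGC occurs at positions 36–43; this primer anneals to the bottom strand there with its 3' end pointing downstream.
The reverse primer's reverse complement is CGACATTA, which matches the template at positions 68–75.
Amplicon spans positions 36–75: 40 bp.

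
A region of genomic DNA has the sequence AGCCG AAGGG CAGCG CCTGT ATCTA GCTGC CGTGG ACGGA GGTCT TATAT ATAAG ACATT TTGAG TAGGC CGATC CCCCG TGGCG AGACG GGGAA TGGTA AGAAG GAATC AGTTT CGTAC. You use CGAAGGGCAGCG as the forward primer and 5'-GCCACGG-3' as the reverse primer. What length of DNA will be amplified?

81 bp

Scanning the template, CGAAGGGCAGCG occurs at positions 4–15; this primer anneals to the bottom strand there with its 3' end pointing downstream.
The reverse primer's reverse complement is CCGTGGC, which matches the template at positions 78–84.
The product runs from position 4 to position 84, so its length is 84 − 4 + 1 = 81 bp.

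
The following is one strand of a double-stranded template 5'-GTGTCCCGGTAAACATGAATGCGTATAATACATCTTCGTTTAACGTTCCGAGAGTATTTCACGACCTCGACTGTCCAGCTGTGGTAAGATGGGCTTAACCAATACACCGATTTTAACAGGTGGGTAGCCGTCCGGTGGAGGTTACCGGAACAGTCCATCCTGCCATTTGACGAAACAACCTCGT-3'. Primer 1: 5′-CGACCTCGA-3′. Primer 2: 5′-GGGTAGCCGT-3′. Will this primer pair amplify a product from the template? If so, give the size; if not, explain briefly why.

No product — both primers anneal to the same strand and extend in the same direction.

Primer 1 (CGACCTCGA) matches the top strand at positions 62–70 (3' end points downstream).
Primer 2 (GGGTAGCCGT) also matches the top strand directly, at positions 122–131 — its reverse complement ACGGCTACCC is not present.
Both primers anneal to the bottom strand with 3' ends pointing the same way, so neither can prime synthesis back toward the other.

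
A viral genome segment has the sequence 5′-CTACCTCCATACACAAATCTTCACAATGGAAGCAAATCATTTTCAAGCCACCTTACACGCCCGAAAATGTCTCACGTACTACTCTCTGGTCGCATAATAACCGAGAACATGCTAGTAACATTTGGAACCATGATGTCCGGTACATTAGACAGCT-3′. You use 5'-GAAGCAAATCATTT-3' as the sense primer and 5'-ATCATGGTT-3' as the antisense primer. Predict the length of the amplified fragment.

106 bp

The forward primer matches the template at positions 29–42.
The reverse primer's reverse complement is AACCATGAT, which matches the template at positions 126–134.
Amplicon spans positions 29–134: 106 bp.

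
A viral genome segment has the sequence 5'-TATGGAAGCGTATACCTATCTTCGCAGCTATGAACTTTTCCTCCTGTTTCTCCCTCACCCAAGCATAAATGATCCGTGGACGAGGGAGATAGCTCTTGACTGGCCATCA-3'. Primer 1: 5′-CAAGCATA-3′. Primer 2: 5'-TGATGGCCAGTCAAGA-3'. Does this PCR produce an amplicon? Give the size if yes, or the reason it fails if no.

Yes — a 50 bp product.

Primer 1 (CAAGCATA) matches the top strand at positions 60–67; it acts as a forward primer.
Primer 2's reverse complement is TCTTGACTGGCCATCA, matching the top strand at positions 94–109; it acts as a reverse primer.
The 3' ends face each other across positions 60–109, giving a 50 bp product.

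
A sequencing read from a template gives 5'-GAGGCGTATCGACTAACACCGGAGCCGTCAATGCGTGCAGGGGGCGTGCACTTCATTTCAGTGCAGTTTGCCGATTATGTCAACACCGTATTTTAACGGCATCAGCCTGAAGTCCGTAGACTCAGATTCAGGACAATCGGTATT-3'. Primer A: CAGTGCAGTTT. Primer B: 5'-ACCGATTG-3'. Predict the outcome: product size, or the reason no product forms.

Yes — an 83 bp product.

Primer A (CAGTGCAGTTT) matches the top strand at positions 59–69; it acts as a forward primer.
Primer B's reverse complement is CAATCGGT, matching the top strand at positions 134–141; it acts as a reverse primer.
The 3' ends face each other across positions 59–141, giving an 83 bp product.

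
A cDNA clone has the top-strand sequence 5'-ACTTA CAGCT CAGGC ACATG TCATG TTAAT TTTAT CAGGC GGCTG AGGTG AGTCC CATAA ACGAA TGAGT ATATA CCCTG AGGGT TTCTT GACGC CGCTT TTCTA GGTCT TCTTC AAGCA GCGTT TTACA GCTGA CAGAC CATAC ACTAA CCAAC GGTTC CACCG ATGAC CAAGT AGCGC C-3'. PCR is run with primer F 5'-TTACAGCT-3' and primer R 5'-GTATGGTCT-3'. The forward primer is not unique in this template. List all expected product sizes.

The forward primer TTACAGCT matches the top strand at positions 3–10, 126–133.
The reverse primer's reverse complement is AGACCATAC, matching at positions 137–145.
Each forward site pairs with the reverse site to give a product ending at position 145: sizes 143, 20 bp.

143 bp, 20 bp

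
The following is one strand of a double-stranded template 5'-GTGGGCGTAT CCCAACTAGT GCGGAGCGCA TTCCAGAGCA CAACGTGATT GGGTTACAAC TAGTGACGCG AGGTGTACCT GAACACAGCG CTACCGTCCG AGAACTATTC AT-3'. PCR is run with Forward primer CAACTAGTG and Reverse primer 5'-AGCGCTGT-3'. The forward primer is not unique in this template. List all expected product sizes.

The forward primer CAACTAGTG matches the top strand at positions 13–21, 57–65.
The reverse primer's reverse complement is ACAGCGCT, matching at positions 85–92.
Each forward site pairs with the reverse site to give a product ending at position 92: sizes 80, 36 bp.

80 bp, 36 bp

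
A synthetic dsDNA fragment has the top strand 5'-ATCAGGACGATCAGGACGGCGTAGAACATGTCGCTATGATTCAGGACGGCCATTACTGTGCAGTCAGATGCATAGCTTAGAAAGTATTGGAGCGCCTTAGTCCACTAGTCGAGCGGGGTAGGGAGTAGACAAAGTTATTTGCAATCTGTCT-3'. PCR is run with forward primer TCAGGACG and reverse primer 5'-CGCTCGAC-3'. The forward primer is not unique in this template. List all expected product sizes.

114 bp, 105 bp, 75 bp

The forward primer TCAGGACG matches the top strand at positions 2–9, 11–18, 41–48.
The reverse primer's reverse complement is GTCGAGCG, matching at positions 108–115.
Each forward site pairs with the reverse site to give a product ending at position 115: sizes 114, 105, 75 bp.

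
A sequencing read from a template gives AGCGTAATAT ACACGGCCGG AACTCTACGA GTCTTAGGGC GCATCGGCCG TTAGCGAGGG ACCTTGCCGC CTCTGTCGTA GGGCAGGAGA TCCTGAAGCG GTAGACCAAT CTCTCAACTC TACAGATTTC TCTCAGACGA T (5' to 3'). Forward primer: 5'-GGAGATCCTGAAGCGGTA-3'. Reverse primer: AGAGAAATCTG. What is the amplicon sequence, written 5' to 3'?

The forward primer matches the template at positions 86–103.
The reverse primer's reverse complement is CAGATTTCTCT, which matches the template at positions 123–133.
The product is the template from position 86 through 133 (48 bp).

5'-GGAGATCCTGAAGCGGTAGACCAATCTCTCAACTCTACAGATTTCTCT-3'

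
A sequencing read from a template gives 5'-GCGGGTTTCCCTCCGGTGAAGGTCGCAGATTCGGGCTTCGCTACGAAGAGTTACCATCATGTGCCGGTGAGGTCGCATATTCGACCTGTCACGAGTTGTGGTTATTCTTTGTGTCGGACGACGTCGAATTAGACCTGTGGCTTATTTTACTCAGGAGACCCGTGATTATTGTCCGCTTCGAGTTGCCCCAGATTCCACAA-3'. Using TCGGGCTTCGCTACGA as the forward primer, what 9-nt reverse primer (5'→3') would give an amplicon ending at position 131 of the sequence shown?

The forward primer binds at positions 31–46; the product's 3' end on the top strand is position 131.
The reverse primer anneals to the top strand over positions 123–131, i.e. to GTCGAATTA.
Its sequence written 5'→3' is the reverse complement: TAATTCGAC.

5'-TAATTCGAC-3'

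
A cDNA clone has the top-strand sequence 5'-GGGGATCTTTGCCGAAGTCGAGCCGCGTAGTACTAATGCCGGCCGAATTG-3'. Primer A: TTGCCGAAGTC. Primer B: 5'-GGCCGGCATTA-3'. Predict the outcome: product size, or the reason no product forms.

Yes — a 36 bp product.

Primer A (TTGCCGAAGTC) matches the top strand at positions 9–19; it acts as a forward primer.
Primer B's reverse complement is TAATGCCGGCC, matching the top strand at positions 34–44; it acts as a reverse primer.
The 3' ends face each other across positions 9–44, giving a 36 bp product.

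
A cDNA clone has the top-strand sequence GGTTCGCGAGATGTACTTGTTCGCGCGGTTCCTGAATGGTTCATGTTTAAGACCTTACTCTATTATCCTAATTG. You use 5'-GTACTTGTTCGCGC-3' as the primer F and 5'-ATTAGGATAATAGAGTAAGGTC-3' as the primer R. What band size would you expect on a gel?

Forward primer GTACTTGTTCGCGC is found on the top strand at positions 13–26.
The reverse primer's reverse complement is GACCTTACTCTATTATCCTAAT, which matches the template at positions 51–72.
The product runs from position 13 to position 72, so its length is 72 − 13 + 1 = 60 bp.

60 bp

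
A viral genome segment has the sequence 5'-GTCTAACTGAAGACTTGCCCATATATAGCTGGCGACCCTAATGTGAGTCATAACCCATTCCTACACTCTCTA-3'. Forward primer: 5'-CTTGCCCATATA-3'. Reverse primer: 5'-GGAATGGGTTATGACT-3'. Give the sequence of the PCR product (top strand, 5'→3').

5'-CTTGCCCATATATAGCTGGCGACCCTAATGTGAGTCATAACCCATTCC-3'

Forward primer CTTGCCCATATA is found on the top strand at positions 14–25.
The reverse primer's reverse complement is AGTCATAACCCATTCC, which matches the template at positions 46–61.
The product is the template from position 14 through 61 (48 bp).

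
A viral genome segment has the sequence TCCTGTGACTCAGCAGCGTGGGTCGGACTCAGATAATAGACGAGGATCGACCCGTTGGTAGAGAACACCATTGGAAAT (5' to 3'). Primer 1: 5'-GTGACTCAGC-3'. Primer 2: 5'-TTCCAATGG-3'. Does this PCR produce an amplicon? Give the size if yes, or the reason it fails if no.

Yes — a 72 bp product.

Primer 1 (GTGACTCAGC) matches the top strand at positions 5–14; it acts as a forward primer.
Primer 2's reverse complement is CCATTGGAA, matching the top strand at positions 68–76; it acts as a reverse primer.
The 3' ends face each other across positions 5–76, giving a 72 bp product.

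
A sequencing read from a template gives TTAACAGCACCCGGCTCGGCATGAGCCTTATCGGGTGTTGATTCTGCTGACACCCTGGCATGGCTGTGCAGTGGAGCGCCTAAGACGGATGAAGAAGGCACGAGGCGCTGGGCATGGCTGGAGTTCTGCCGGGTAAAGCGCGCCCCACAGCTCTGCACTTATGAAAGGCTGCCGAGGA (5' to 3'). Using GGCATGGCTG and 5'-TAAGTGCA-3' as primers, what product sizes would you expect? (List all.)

The forward primer GGCATGGCTG matches the top strand at positions 57–66, 111–120.
The reverse primer's reverse complement is TGCACTTA, matching at positions 154–161.
Each forward site pairs with the reverse site to give a product ending at position 161: sizes 105, 51 bp.

105 bp, 51 bp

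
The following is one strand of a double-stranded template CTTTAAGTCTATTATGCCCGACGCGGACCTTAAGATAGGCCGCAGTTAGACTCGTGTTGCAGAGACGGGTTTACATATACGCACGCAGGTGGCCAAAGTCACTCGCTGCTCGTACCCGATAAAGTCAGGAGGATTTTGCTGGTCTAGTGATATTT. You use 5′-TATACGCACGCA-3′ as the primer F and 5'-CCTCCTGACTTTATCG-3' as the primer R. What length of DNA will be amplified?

57 bp

Scanning the template, TATACGCACGCA occurs at positions 76–87; this primer anneals to the bottom strand there with its 3' end pointing downstream.
Taking the reverse complement of CCTCCTGACTTTATCG gives CGATAAAGTCAGGAGG, found at positions 117–132 on the template; the primer anneals here to the top strand with its 3' end pointing upstream.
Product length = (reverse-primer end) − (forward-primer start) + 1 = 132 − 76 + 1 = 57 bp.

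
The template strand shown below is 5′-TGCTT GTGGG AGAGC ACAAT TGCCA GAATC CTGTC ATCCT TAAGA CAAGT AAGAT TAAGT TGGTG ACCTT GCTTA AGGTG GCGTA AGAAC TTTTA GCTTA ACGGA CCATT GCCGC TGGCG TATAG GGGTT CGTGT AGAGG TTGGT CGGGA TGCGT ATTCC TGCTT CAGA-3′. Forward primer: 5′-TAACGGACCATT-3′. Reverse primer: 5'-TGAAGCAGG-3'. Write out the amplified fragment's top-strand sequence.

Forward primer TAACGGACCATT is found on the top strand at positions 99–110.
Taking the reverse complement of TGAAGCAGG gives CCTGCTTCA, found at positions 159–167 on the template; the primer anneals here to the top strand with its 3' end pointing upstream.
The product is the template from position 99 through 167 (69 bp).

5'-TAACGGACCATTGCCGCTGGCGTATAGGGGTTCGTGTAGAGGTTGGTCGGGATGCGTATTCCTGCTTCA-3'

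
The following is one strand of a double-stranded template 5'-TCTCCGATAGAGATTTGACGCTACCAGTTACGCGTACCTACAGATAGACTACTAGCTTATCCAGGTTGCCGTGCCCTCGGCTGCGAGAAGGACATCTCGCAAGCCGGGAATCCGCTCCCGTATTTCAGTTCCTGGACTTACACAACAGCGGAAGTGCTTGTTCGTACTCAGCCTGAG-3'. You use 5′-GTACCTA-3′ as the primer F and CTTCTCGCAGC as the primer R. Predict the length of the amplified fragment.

57 bp

Forward primer GTACCTA is found on the top strand at positions 34–40.
The reverse primer's reverse complement is GCTGCGAGAAG, which matches the template at positions 80–90.
The product runs from position 34 to position 90, so its length is 90 − 34 + 1 = 57 bp.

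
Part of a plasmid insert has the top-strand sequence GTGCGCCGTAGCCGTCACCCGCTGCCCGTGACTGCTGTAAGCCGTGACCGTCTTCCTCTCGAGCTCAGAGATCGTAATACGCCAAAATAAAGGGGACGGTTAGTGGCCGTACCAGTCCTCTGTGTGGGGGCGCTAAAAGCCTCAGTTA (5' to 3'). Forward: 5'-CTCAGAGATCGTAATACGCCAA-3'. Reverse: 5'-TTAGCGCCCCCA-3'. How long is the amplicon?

Forward primer CTCAGAGATCGTAATACGCCAA is found on the top strand at positions 64–85.
Taking the reverse complement of TTAGCGCCCCCA gives TGGGGGCGCTAA, found at positions 125–136 on the template; the primer anneals here to the top strand with its 3' end pointing upstream.
Amplicon spans positions 64–136: 73 bp.

73 bp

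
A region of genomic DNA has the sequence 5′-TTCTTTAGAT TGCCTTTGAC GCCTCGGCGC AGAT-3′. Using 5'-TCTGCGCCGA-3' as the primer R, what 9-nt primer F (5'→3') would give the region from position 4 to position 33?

5'-TTTAGATTG-3'

The reverse primer's reverse complement TCGGCGCAGA matches the template at positions 24–33; the product starts at position 4.
The forward primer is identical to the top strand over positions 4–12: TTTAGATTG.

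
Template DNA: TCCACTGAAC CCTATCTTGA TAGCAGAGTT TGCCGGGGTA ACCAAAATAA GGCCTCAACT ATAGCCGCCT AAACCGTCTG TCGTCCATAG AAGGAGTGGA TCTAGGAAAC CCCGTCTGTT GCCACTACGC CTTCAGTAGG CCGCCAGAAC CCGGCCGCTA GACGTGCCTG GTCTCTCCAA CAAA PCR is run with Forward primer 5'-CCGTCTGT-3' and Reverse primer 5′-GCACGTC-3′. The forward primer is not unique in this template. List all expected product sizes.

94 bp, 56 bp

The forward primer CCGTCTGT matches the top strand at positions 74–81, 112–119.
The reverse primer's reverse complement is GACGTGC, matching at positions 161–167.
Each forward site pairs with the reverse site to give a product ending at position 167: sizes 94, 56 bp.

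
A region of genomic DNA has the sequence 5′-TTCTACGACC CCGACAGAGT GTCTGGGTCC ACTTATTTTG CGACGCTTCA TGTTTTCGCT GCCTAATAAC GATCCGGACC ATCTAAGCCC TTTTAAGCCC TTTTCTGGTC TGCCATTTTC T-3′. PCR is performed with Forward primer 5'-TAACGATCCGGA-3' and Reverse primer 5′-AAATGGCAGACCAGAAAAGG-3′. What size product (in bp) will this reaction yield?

52 bp

Scanning the template, TAACGATCCGGA occurs at positions 67–78; this primer anneals to the bottom strand there with its 3' end pointing downstream.
The reverse primer's reverse complement is CCTTTTCTGGTCTGCCATTT, which matches the template at positions 99–118.
Amplicon spans positions 67–118: 52 bp.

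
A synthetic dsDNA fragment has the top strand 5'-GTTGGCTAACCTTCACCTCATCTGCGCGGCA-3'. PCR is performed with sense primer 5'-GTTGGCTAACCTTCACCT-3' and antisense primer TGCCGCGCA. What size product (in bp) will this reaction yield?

Forward primer GTTGGCTAACCTTCACCT is found on the top strand at positions 1–18.
The reverse primer's reverse complement is TGCGCGGCA, which matches the template at positions 23–31.
Product length = (reverse-primer end) − (forward-primer start) + 1 = 31 − 1 + 1 = 31 bp.

31 bp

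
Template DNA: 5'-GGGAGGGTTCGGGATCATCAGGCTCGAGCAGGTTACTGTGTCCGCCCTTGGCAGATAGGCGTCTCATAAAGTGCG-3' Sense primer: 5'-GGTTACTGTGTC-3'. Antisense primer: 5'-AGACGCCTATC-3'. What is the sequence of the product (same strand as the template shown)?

5'-GGTTACTGTGTCCGCCCTTGGCAGATAGGCGTCT-3'

Scanning the template, GGTTACTGTGTC occurs at positions 31–42; this primer anneals to the bottom strand there with its 3' end pointing downstream.
Reverse complement of the reverse primer: GATAGGCGTCT. This occurs on the top strand at positions 54–64.
The product is the template from position 31 through 64 (34 bp).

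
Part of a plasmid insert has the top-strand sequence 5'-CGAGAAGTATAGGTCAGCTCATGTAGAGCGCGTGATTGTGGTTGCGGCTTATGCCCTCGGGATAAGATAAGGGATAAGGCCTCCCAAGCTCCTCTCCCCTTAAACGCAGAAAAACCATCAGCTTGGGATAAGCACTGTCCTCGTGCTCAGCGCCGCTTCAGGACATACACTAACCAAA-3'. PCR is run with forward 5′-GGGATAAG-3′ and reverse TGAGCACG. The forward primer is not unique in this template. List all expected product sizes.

91 bp, 79 bp, 25 bp

The forward primer GGGATAAG matches the top strand at positions 59–66, 71–78, 125–132.
The reverse primer's reverse complement is CGTGCTCA, matching at positions 142–149.
Each forward site pairs with the reverse site to give a product ending at position 149: sizes 91, 79, 25 bp.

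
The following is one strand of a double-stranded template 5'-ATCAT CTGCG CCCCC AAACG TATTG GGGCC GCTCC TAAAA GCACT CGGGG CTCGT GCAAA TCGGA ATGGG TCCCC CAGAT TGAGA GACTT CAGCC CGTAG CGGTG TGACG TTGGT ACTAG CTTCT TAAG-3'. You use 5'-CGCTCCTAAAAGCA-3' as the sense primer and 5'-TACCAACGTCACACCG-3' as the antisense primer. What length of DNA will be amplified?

The forward primer matches the template at positions 30–43.
Taking the reverse complement of TACCAACGTCACACCG gives CGGTGTGACGTTGGTA, found at positions 101–116 on the template; the primer anneals here to the top strand with its 3' end pointing upstream.
Product length = (reverse-primer end) − (forward-primer start) + 1 = 116 − 30 + 1 = 87 bp.

87 bp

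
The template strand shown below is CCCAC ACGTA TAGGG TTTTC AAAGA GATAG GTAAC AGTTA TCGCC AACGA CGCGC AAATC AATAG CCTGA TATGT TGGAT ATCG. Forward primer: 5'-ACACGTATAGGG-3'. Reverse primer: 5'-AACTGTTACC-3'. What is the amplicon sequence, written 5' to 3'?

Forward primer ACACGTATAGGG is found on the top strand at positions 4–15.
Taking the reverse complement of AACTGTTACC gives GGTAACAGTT, found at positions 30–39 on the template; the primer anneals here to the top strand with its 3' end pointing upstream.
The product is the template from position 4 through 39 (36 bp).

5'-ACACGTATAGGGTTTTCAAAGAGATAGGTAACAGTT-3'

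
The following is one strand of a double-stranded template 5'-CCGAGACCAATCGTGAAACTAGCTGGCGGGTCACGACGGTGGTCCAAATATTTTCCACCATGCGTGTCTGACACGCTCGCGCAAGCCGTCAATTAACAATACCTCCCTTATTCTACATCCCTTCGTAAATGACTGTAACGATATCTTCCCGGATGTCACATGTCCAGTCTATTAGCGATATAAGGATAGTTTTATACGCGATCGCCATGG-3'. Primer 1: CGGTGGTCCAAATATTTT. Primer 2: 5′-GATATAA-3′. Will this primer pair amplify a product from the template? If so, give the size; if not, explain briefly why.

Primer 1 (CGGTGGTCCAAATATTTT) matches the top strand at positions 37–54 (3' end points downstream).
Primer 2 (GATATAA) also matches the top strand directly, at positions 177–183 — its reverse complement TTATATC is not present.
Both primers anneal to the bottom strand with 3' ends pointing the same way, so neither can prime synthesis back toward the other.

No product — both primers anneal to the same strand and extend in the same direction.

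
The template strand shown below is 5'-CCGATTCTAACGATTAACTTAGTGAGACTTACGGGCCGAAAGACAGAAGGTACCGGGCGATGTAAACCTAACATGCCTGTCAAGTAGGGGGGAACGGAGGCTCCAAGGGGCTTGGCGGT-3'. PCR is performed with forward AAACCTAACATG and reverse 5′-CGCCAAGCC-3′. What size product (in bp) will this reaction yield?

54 bp

Forward primer AAACCTAACATG is found on the top strand at positions 64–75.
The reverse primer's reverse complement is GGCTTGGCG, which matches the template at positions 109–117.
Amplicon spans positions 64–117: 54 bp.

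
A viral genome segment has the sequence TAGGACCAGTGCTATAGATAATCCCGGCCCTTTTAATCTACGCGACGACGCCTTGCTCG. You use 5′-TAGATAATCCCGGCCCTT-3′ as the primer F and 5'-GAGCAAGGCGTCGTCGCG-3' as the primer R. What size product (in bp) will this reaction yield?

The forward primer matches the template at positions 15–32.
Taking the reverse complement of GAGCAAGGCGTCGTCGCG gives CGCGACGACGCCTTGCTC, found at positions 41–58 on the template; the primer anneals here to the top strand with its 3' end pointing upstream.
The product runs from position 15 to position 58, so its length is 58 − 15 + 1 = 44 bp.

44 bp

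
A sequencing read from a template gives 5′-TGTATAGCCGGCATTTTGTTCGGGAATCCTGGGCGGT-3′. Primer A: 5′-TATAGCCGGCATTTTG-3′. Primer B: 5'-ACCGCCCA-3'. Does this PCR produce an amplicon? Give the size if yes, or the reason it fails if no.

Yes — a 35 bp product.

Primer A (TATAGCCGGCATTTTG) matches the top strand at positions 3–18; it acts as a forward primer.
Primer B's reverse complement is TGGGCGGT, matching the top strand at positions 30–37; it acts as a reverse primer.
The 3' ends face each other across positions 3–37, giving a 35 bp product.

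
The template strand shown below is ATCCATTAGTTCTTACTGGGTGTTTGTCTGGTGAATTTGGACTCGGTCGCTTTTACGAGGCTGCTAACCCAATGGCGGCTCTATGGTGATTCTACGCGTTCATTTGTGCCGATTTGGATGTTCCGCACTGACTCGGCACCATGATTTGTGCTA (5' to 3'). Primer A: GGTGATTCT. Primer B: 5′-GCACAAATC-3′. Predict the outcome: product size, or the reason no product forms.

Yes — a 67 bp product.

Primer A (GGTGATTCT) matches the top strand at positions 85–93; it acts as a forward primer.
Primer B's reverse complement is GATTTGTGC, matching the top strand at positions 143–151; it acts as a reverse primer.
The 3' ends face each other across positions 85–151, giving a 67 bp product.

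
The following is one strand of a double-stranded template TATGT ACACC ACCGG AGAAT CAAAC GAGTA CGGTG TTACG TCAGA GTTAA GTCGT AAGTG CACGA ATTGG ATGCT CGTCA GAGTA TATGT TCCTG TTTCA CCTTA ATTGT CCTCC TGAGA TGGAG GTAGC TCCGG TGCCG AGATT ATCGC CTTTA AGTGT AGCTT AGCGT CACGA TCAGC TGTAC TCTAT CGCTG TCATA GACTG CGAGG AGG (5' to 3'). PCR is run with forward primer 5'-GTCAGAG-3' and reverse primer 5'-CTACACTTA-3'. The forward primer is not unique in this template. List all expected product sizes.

The forward primer GTCAGAG matches the top strand at positions 40–46, 77–83.
The reverse primer's reverse complement is TAAGTGTAG, matching at positions 154–162.
Each forward site pairs with the reverse site to give a product ending at position 162: sizes 123, 86 bp.

123 bp, 86 bp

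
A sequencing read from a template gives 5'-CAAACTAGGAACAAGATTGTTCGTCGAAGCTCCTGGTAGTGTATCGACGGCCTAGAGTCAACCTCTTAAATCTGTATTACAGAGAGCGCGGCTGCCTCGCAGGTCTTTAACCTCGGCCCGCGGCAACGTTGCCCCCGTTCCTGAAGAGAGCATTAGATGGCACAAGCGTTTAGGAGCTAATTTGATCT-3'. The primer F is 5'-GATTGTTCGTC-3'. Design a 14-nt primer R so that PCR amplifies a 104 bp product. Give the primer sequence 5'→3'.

The forward primer binds at positions 15–25, so a 104 bp product ends at position 15 + 104 − 1 = 118.
The reverse primer anneals to the top strand over positions 105–118, i.e. to CTTTAACCTCGGCC.
Its sequence written 5'→3' is the reverse complement: GGCCGAGGTTAAAG.

5'-GGCCGAGGTTAAAG-3'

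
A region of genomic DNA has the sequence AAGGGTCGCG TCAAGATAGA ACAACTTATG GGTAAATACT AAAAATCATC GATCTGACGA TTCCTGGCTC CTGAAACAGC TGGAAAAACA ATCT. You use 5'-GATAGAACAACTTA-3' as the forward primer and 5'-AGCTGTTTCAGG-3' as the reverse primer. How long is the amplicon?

Scanning the template, GATAGAACAACTTA occurs at positions 15–28; this primer anneals to the bottom strand there with its 3' end pointing downstream.
The reverse primer's reverse complement is CCTGAAACAGCT, which matches the template at positions 70–81.
The product runs from position 15 to position 81, so its length is 81 − 15 + 1 = 67 bp.

67 bp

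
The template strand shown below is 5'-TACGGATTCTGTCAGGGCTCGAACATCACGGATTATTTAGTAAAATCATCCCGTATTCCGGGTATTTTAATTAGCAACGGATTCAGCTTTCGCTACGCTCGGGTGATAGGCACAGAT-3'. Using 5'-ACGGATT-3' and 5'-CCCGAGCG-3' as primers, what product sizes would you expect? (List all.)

102 bp, 76 bp, 27 bp

The forward primer ACGGATT matches the top strand at positions 2–8, 28–34, 77–83.
The reverse primer's reverse complement is CGCTCGGG, matching at positions 96–103.
Each forward site pairs with the reverse site to give a product ending at position 103: sizes 102, 76, 27 bp.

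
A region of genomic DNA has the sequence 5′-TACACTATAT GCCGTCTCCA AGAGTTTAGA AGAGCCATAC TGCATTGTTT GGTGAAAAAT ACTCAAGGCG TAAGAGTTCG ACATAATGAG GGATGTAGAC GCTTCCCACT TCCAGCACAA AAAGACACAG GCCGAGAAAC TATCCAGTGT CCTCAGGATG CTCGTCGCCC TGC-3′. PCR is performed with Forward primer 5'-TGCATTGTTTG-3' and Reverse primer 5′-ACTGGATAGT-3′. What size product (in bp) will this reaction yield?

108 bp

The forward primer matches the template at positions 41–51.
The reverse primer's reverse complement is ACTATCCAGT, which matches the template at positions 139–148.
The product runs from position 41 to position 148, so its length is 148 − 41 + 1 = 108 bp.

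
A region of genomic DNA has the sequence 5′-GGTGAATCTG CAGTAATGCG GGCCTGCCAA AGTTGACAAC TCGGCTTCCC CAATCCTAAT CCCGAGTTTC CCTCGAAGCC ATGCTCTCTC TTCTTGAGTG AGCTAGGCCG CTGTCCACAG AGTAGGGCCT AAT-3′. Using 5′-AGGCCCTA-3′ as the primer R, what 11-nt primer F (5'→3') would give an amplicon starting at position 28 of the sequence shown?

5'-CAAAGTTGACA-3'

The reverse primer's reverse complement TAGGGCCT matches the template at positions 123–130; the product starts at position 28.
The forward primer is identical to the top strand over positions 28–38: CAAAGTTGACA.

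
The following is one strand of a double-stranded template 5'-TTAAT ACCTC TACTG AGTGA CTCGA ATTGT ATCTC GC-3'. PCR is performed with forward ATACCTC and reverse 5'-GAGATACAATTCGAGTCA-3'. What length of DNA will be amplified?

32 bp

The forward primer matches the template at positions 4–10.
Reverse complement of the reverse primer: TGACTCGAATTGTATCTC. This occurs on the top strand at positions 18–35.
Product length = (reverse-primer end) − (forward-primer start) + 1 = 35 − 4 + 1 = 32 bp.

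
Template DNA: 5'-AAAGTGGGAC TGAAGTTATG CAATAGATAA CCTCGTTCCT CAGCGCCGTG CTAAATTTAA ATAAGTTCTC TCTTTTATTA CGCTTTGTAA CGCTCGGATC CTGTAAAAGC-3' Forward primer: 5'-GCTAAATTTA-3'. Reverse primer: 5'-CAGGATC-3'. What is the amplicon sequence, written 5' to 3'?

5'-GCTAAATTTAAATAAGTTCTCTCTTTTATTACGCTTTGTAACGCTCGGATCCTG-3'

The forward primer matches the template at positions 50–59.
Reverse complement of the reverse primer: GATCCTG. This occurs on the top strand at positions 97–103.
The product is the template from position 50 through 103 (54 bp).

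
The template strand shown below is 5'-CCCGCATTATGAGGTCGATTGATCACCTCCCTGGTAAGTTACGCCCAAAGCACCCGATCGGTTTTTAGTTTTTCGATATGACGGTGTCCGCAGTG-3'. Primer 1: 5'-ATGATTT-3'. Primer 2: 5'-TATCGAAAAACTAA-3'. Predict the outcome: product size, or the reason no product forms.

Primer 1 (ATGATTT) does not match the top strand, and its reverse complement AAATCAT does not match either.
With no annealing site for primer 1, no amplification occurs.

No product — primer 1 has no binding site in the template.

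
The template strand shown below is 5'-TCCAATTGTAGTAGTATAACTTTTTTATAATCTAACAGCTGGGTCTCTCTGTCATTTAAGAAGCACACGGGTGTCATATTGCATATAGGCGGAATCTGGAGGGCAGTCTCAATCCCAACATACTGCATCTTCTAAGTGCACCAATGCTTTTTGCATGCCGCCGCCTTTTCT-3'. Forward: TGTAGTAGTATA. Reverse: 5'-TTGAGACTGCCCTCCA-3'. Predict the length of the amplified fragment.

The forward primer matches the template at positions 7–18.
Taking the reverse complement of TTGAGACTGCCCTCCA gives TGGAGGGCAGTCTCAA, found at positions 97–112 on the template; the primer anneals here to the top strand with its 3' end pointing upstream.
Product length = (reverse-primer end) − (forward-primer start) + 1 = 112 − 7 + 1 = 106 bp.

106 bp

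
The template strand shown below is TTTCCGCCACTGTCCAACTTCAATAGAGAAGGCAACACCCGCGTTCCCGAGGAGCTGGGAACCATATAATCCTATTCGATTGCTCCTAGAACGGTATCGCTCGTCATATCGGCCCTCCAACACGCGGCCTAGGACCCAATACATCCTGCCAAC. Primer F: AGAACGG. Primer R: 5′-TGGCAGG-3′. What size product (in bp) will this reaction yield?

The forward primer matches the template at positions 88–94.
Reverse complement of the reverse primer: CCTGCCA. This occurs on the top strand at positions 145–151.
Amplicon spans positions 88–151: 64 bp.

64 bp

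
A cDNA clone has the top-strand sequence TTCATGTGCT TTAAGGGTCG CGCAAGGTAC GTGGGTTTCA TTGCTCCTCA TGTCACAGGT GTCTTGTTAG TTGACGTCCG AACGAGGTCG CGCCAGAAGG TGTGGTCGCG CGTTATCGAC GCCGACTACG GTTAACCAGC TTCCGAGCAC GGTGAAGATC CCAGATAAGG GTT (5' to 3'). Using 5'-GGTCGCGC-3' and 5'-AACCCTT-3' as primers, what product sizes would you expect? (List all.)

158 bp, 88 bp, 70 bp

The forward primer GGTCGCGC matches the top strand at positions 16–23, 86–93, 104–111.
The reverse primer's reverse complement is AAGGGTT, matching at positions 167–173.
Each forward site pairs with the reverse site to give a product ending at position 173: sizes 158, 88, 70 bp.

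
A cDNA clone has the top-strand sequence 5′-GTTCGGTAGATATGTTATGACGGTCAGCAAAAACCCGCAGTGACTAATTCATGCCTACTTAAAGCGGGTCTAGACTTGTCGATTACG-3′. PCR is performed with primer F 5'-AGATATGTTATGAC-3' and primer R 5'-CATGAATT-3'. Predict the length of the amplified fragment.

The forward primer matches the template at positions 8–21.
The reverse primer's reverse complement is AATTCATG, which matches the template at positions 46–53.
The product runs from position 8 to position 53, so its length is 53 − 8 + 1 = 46 bp.

46 bp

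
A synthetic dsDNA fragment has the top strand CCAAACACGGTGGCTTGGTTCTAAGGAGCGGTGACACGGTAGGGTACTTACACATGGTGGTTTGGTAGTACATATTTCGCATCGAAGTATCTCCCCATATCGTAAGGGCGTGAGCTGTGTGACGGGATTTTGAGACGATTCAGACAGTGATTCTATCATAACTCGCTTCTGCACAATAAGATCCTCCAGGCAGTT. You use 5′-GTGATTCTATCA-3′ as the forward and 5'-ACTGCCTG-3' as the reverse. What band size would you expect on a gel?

48 bp

Forward primer GTGATTCTATCA is found on the top strand at positions 147–158.
Reverse complement of the reverse primer: CAGGCAGT. This occurs on the top strand at positions 187–194.
The product runs from position 147 to position 194, so its length is 194 − 147 + 1 = 48 bp.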